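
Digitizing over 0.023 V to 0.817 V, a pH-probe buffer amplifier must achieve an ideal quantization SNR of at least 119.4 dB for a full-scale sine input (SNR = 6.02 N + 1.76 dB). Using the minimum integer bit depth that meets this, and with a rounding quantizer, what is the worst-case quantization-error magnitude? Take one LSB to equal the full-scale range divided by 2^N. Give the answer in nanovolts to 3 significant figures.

379 nV

Full-scale range = 0.817 V − (0.023 V) = 0.794 V.
Solving 6.02 N ≥ 119.4 − 1.76: N ≥ 19.542. Round up → N = 20.
One LSB is 0.794 V / 1048576 = 0.75722 µV.
Max error for round-to-nearest is LSB/2 = 379 nV.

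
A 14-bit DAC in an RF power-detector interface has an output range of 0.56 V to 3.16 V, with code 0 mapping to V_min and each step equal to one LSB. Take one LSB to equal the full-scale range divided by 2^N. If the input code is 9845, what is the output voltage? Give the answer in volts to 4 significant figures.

Full-scale range = 3.16 V − (0.56 V) = 2.6 V. LSB = 2.6 V / 2^14.
V_out = 0.56 + 9845 × (2.6/16384) V
      = 0.56 + 1.56232 = 2.12232 V.

2.122 V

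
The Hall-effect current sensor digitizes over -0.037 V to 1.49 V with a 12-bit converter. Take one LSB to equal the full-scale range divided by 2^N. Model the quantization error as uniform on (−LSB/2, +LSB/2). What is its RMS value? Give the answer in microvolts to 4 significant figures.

The full-scale span is 1.49 − (-0.037) = 1.527 V.
LSB = 1.527 V / 2^12 = 372.803 µV.
V_rms = LSB/√12 = 372.803 µV / √12 = 107.6 µV.

107.6 µV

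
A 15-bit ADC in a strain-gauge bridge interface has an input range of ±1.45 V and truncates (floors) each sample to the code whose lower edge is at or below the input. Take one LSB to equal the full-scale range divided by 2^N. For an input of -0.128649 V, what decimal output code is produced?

14930

The full-scale span is 1.45 − (-1.45) = 2.9 V. LSB = 2.9 V / 2^15 ≈ 88.50 µV.
V_in − V_min = -0.128649 − (-1.45) = 1.321351 V.
Divide by LSB: 1.321351 × 32768/2.9 = 14930.3550.
Truncating gives code 14930.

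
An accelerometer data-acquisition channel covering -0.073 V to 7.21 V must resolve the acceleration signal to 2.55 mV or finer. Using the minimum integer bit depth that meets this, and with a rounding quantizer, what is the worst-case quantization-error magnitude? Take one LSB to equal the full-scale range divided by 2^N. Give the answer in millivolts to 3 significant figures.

Span: 7.21 V − (-0.073 V) = 7.283 V.
Required number of levels: 7.283/2.55 mV = 2856.1; smallest N with 2^N ≥ that is 12.
One LSB is 7.283 V / 4096 = 1.7781 mV.
Half an LSB is 0.889 mV.

0.889 mV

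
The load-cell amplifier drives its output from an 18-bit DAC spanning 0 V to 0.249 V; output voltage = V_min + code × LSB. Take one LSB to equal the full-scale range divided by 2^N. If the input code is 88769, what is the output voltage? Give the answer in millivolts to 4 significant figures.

Full-scale range = 0.249 V. LSB = 0.249 V / 2^18.
V_out = 0 + 88769 × (0.249/262144) V
      = 0 + 0.0843181 = 0.0843181 V.

84.32 mV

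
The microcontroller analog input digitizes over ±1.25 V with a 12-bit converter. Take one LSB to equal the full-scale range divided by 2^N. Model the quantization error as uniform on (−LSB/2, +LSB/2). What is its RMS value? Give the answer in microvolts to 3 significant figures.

176 µV

The full-scale span is 1.25 − (-1.25) = 2.5 V.
Step size = 2.5/4096 V = 0.61035 mV.
For a uniform distribution on [−LSB/2, +LSB/2], V_rms = LSB/√12 = 0.61035 mV/3.4641 = 176 µV.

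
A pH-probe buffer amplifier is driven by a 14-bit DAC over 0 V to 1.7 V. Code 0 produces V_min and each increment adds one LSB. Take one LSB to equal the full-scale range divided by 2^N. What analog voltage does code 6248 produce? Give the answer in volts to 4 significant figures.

0.6483 V

Range is 1.7 V. LSB = 1.7 V / 2^14.
V_out = V_min + code × LSB = 0 V + 6248 × 1.7 V / 16384
      = 0 + 0.648291 = 0.648291 V.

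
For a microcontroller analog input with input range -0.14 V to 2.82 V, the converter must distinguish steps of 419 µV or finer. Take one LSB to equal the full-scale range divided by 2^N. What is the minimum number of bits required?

13 bits

Full-scale range = 2.82 V − (-0.14 V) = 2.96 V.
2.96 V / 419 µV = 7064. Since 2^12 = 4096 and 2^13 = 8192, N = 13.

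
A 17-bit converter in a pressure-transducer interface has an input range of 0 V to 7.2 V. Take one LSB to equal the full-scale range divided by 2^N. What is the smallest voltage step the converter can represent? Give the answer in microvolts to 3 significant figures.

54.9 µV

V_FS = 7.2 V.
There are 2^17 = 131072 steps.
LSB = 7.2 V / 2^17 = 54.9 µV.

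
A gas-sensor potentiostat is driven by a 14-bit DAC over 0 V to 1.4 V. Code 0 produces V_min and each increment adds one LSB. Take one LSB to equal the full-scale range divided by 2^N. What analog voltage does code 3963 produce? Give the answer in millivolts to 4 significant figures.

338.6 mV

Range is 1.4 V. LSB = 1.4 V / 2^14.
V_out = 0 + 3963 × (1.4/16384) V
      = 0 V + 0.338635 V = 0.338635 V.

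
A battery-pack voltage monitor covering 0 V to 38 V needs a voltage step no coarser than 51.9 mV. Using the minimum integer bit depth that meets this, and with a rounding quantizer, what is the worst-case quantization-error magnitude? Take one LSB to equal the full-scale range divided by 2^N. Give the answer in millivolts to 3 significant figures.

V_FS = 38 V.
38 V / 51.9 mV = 732.2. Since 2^9 = 512 and 2^10 = 1024, N = 10.
Step size = 38/1024 V = 37.109 mV.
Max error for round-to-nearest is LSB/2 = 18.6 mV.

18.6 mV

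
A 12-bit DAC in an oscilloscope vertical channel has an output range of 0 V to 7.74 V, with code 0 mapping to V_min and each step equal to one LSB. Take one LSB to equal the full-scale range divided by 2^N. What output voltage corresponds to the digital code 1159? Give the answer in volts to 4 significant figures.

2.190 V

Range is 7.74 V. LSB = 7.74 V / 2^12.
Output = V_min + (1159/4096) × range = 0 + 0.282959 × 7.74 V
      = 0 + 2.19010 = 2.19010 V.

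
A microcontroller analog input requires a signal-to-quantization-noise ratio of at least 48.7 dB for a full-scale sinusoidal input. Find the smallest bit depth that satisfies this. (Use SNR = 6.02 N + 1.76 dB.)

6.02 N + 1.76 ≥ 48.7 gives N ≥ 7.797, so the minimum integer is 8.

8 bits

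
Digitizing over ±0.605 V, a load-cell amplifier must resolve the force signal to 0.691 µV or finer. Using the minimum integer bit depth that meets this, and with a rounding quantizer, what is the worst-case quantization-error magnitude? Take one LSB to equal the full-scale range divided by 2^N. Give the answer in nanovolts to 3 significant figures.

Span: 0.605 V − (-0.605 V) = 1.21 V.
1.21 V / 0.691 µV = 1.751e6. Since 2^20 = 1048576 and 2^21 = 2097152, N = 21.
LSB = 1.21 V ÷ 2^21 = 1.21/2097152 V = 0.57697 µV.
Half an LSB is 288 nV.

288 nV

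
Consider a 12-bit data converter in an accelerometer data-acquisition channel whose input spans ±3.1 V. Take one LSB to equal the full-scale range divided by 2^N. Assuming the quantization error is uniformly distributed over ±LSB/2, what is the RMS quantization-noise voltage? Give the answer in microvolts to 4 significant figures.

Span: 3.1 V − (-3.1 V) = 6.2 V.
LSB = 6.2 V ÷ 2^12 = 6.2/4096 V = 1.51367 mV.
For a uniform distribution on [−LSB/2, +LSB/2], V_rms = LSB/√12 = 1.51367 mV/3.4641 = 437.0 µV.

437.0 µV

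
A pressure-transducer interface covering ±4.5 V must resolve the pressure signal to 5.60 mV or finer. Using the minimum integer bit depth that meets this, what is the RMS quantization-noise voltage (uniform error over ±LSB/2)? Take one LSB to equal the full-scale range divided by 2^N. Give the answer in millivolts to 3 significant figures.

1.27 mV

Span: 4.5 V − (-4.5 V) = 9 V.
9 V / 5.60 mV = 1607. Since 2^10 = 1024 and 2^11 = 2048, N = 11.
One LSB is 9 V / 2048 = 4.3945 mV.
RMS noise = LSB/√12 = 1.27 mV.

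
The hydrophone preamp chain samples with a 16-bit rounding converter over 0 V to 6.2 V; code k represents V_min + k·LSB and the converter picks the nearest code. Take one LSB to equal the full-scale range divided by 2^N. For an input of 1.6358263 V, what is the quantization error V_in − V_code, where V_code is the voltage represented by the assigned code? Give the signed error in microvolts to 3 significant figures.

Span = 6.2 V. LSB = 6.2 V / 2^16 ≈ 94.60 µV.
(V_in − V_min)/LSB = (1.6358263 − (0)) × 65536/6.2 = 17291.2117 → nearest code k = 17291.
Reconstructed level: 0 + 17291 × 6.2/65536 V = 1.6358062744 V.
Error = V_in − V_code = 1.6358263 − (1.6358062744) = +20.0 µV.

+20.0 µV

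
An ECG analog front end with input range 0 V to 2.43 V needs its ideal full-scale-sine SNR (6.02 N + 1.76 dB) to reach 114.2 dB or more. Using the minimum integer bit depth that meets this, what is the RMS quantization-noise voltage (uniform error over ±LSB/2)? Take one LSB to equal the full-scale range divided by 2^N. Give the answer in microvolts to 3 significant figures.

1.34 µV

Range is 2.43 V.
N ≥ (114.2 − 1.76)/6.02 = 18.678 → N_min = 19.
LSB = 2.43 V / 2^19 = 4.6349 µV.
σ_q = LSB/√12 = 4.6349 µV/3.4641 = 1.34 µV.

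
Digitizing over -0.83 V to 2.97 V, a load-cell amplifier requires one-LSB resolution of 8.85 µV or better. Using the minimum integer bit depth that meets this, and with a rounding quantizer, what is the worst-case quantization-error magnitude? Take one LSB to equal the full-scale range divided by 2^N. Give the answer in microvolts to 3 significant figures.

The full-scale span is 2.97 − (-0.83) = 3.8 V.
Need 2^N ≥ 3.8 V / 8.85 µV = 429400 → N_min = 19.
LSB = 3.8 V / 2^19 = 7.2479 µV.
Max error for round-to-nearest is LSB/2 = 3.62 µV.

3.62 µV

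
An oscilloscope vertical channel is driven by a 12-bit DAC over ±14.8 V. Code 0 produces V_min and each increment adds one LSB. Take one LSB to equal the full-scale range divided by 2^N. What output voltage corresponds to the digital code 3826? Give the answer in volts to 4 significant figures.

12.85 V

Full-scale range = 14.8 V − (-14.8 V) = 29.6 V. LSB = 29.6 V / 2^12.
Output = V_min + (3826/4096) × range = -14.8 + 0.934082 × 29.6 V
      = -14.8 + 27.6488 = 12.8488 V.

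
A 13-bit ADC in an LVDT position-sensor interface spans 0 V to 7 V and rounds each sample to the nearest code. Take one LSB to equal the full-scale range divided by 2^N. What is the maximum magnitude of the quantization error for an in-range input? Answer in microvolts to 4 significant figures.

Range is 7 V.
LSB = 7 V ÷ 2^13 = 7/8192 V = 0.854492 mV.
A rounding quantizer has |error| ≤ LSB/2 = 427.2 µV.

427.2 µV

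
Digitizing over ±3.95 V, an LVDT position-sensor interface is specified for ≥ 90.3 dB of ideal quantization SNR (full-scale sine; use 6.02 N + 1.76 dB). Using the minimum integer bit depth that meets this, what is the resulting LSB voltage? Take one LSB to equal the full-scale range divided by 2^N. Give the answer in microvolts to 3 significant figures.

241 µV

Full-scale range = 3.95 V − (-3.95 V) = 7.9 V.
6.02 N + 1.76 ≥ 90.3 gives N ≥ 14.708, so the minimum integer is 15.
One LSB is 7.9 V / 32768 = 241 µV.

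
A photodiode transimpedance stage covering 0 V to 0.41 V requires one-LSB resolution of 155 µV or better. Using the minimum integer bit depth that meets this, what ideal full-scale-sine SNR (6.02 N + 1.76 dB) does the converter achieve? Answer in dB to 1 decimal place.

74.0 dB

V_FS = 0.41 V.
Required number of levels: 0.41/155 µV = 2645.2; smallest N with 2^N ≥ that is 12.
Ideal SNR at N = 12: 6.02·12 + 1.76 = 74.0 dB.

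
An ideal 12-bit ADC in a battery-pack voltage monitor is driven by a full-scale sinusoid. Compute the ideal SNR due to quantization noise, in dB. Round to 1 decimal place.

74.0 dB

For an ideal N-bit converter with full-scale sine input, SNR = 6.02 N + 1.76 dB. SNR = 6.02 × 12 + 1.76 = 72.24 + 1.76 = 74.00 dB.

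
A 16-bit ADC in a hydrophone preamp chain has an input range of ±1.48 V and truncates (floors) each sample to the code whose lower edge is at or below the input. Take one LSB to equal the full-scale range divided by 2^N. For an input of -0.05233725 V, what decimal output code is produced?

31609

Span: 1.48 V − (-1.48 V) = 2.96 V. LSB = 2.96 V / 2^16 ≈ 45.17 µV.
V_in − V_min = -0.05233725 − (-1.48) = 1.42766275 V.
Divide by LSB: 1.42766275 × 65536/2.96 = 31609.2250.
Truncating gives code 31609.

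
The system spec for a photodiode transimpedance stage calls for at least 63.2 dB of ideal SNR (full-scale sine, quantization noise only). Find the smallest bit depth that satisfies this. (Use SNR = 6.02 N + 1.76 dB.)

6.02 N + 1.76 ≥ 63.2 gives N ≥ 10.206, so the minimum integer is 11.

11 bits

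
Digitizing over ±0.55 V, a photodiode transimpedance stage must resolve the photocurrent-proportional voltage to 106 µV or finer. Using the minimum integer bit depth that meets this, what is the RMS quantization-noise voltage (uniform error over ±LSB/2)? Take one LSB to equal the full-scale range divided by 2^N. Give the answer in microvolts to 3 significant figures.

19.4 µV

Span: 0.55 V − (-0.55 V) = 1.1 V.
Required number of levels: 1.1/106 µV = 10377; smallest N with 2^N ≥ that is 14.
One LSB is 1.1 V / 16384 = 67.139 µV.
RMS noise = LSB/√12 = 19.4 µV.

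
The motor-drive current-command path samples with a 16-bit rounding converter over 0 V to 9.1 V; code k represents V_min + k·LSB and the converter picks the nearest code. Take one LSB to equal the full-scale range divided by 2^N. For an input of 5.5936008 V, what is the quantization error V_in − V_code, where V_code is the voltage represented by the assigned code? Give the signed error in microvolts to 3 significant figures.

−33.2 µV

V_FS = 9.1 V. LSB = 9.1 V / 2^16 ≈ 138.9 µV.
Position in LSBs: (5.5936008 − (0)) × 65536/9.1 = 40283.7607; rounding gives k = 40284.
V_code = 0 + (40284/65536) × 9.1 = 5.5936340332 V.
Error = V_in − V_code = 5.5936008 − (5.5936340332) = −33.2 µV.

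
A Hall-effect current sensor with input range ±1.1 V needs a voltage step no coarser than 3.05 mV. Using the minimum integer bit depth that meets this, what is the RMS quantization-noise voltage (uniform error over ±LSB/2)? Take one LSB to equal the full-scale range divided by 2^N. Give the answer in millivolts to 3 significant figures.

0.620 mV

Range = 1.1 − (-1.1) = 2.2 V.
2.2 V / 3.05 mV = 721.3. Since 2^9 = 512 and 2^10 = 1024, N = 10.
LSB = 2.2 V ÷ 2^10 = 2.2/1024 V = 2.1484 mV.
V_rms = LSB/√12 = 0.620 mV.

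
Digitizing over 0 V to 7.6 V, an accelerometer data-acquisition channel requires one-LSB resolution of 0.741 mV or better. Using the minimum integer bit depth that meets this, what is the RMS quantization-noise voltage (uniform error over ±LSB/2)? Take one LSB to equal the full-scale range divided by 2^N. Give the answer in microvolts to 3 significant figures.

134 µV

Range is 7.6 V.
Levels needed ≥ 7.6/0.741 mV = 10260. 2^14 = 16384 suffices, so N_min = 14.
One LSB is 7.6 V / 16384 = 463.87 µV.
RMS noise = LSB/√12 = 134 µV.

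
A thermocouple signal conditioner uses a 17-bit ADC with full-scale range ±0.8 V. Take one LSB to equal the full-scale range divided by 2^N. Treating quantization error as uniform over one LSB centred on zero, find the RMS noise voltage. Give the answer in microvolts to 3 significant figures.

Range = 0.8 − (-0.8) = 1.6 V.
LSB = 1.6 V / 2^17 = 12.207 µV.
σ_q = LSB/√12 = 12.207 µV/3.4641 = 3.52 µV.

3.52 µV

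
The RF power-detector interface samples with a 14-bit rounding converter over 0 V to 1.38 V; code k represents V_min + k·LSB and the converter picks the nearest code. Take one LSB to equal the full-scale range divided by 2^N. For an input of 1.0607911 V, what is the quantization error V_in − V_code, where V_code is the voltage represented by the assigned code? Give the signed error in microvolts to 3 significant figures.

Range is 1.38 V. LSB = 1.38 V / 2^14 ≈ 84.23 µV.
(1.0607911 − (0)) / LSB = 1.0607911 × 16384/1.38 = 12594.2039. Nearest integer: k = 12594.
Reconstructed level: 0 + 12594 × 1.38/16384 V = 1.0607739258 V.
Error = V_in − V_code = 1.0607911 − (1.0607739258) = +17.2 µV.

+17.2 µV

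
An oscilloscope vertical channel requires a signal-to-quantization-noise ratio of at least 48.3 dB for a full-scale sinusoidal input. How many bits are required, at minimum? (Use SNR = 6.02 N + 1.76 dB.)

Solving 6.02 N ≥ 48.3 − 1.76: N ≥ 7.731. Round up → N = 8.

8 bits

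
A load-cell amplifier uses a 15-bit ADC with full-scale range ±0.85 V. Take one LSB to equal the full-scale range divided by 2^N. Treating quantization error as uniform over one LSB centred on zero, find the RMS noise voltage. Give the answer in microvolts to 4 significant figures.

Range = 0.85 − (-0.85) = 1.7 V.
LSB = 1.7 V / 2^15 = 51.8799 µV.
For a uniform distribution on [−LSB/2, +LSB/2], V_rms = LSB/√12 = 51.8799 µV/3.4641 = 14.98 µV.

14.98 µV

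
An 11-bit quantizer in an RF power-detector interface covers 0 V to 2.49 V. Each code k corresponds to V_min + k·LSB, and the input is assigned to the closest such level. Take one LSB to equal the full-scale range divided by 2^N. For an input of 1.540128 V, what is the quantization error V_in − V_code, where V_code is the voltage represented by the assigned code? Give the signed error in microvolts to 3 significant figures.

Full-scale range = 2.49 V. LSB = 2.49 V / 2^11 ≈ 1.216 mV.
(V_in − V_min)/LSB = (1.540128 − (0)) × 2048/2.49 = 1266.7398 → nearest code k = 1267.
V_code = V_min + k × range/2^11 = 0 + 1267 × 2.49/2048 = 1.540444336 V.
Error = V_in − V_code = 1.540128 − (1.540444336) = −316 µV.

−316 µV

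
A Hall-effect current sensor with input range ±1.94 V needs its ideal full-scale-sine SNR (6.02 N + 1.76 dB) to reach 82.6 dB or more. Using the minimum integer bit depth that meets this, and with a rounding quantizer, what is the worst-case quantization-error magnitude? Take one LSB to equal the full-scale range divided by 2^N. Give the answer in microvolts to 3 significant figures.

118 µV

Span: 1.94 V − (-1.94 V) = 3.88 V.
Solving 6.02 N ≥ 82.6 − 1.76: N ≥ 13.429. Round up → N = 14.
LSB = 3.88 V / 2^14 = 236.82 µV.
Half an LSB is 118 µV.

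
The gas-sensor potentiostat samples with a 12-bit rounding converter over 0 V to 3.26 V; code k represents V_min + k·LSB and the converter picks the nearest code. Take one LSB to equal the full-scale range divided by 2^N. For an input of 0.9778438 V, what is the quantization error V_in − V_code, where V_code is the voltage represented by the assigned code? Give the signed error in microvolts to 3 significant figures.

V_FS = 3.26 V. LSB = 3.26 V / 2^12 ≈ 0.7959 mV.
Position in LSBs: (0.9778438 − (0)) × 4096/3.26 = 1228.6037; rounding gives k = 1229.
Reconstructed level: 0 + 1229 × 3.26/4096 V = 0.9781591797 V.
e = 0.9778438 − (0.9781591797) = −315 µV.

−315 µV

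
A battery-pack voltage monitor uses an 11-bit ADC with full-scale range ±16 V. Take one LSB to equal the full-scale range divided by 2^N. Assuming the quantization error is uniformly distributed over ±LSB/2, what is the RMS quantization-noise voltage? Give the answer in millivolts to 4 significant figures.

4.511 mV

Range = 16 − (-16) = 32 V.
LSB = 32 V / 2^11 = 15.6250 mV.
σ_q = LSB/√12 = 15.6250 mV/3.4641 = 4.511 mV.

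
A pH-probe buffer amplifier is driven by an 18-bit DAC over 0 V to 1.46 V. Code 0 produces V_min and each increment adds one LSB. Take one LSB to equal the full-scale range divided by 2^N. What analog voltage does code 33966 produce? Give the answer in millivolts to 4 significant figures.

Full-scale range = 1.46 V. LSB = 1.46 V / 2^18.
Output = V_min + (33966/262144) × range = 0 + 0.129570 × 1.46 V
      = 0 V + 0.189172 V = 0.189172 V.

189.2 mV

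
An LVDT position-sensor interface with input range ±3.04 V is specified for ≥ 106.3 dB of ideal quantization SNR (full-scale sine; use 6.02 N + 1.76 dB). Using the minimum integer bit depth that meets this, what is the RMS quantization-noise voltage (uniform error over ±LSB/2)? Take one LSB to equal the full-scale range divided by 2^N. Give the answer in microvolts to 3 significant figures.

6.70 µV

Span: 3.04 V − (-3.04 V) = 6.08 V.
Solving 6.02 N ≥ 106.3 − 1.76: N ≥ 17.365. Round up → N = 18.
Step size = 6.08/262144 V = 23.193 µV.
σ_q = LSB/√12 = 23.193 µV/3.4641 = 6.70 µV.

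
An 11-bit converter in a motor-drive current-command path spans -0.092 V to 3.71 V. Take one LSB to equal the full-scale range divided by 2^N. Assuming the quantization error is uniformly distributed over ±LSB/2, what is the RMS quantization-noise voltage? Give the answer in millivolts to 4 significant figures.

The full-scale span is 3.71 − (-0.092) = 3.802 V.
Step size = 3.802/2048 V = 1.85645 mV.
RMS of a uniform error over width LSB is LSB/√12 = 0.5359 mV.

0.5359 mV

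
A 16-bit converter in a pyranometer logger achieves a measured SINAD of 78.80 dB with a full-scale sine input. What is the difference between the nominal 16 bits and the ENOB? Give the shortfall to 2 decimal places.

N_eff = (78.80 − 1.76)/6.02 = 12.7973 bits.
Shortfall = 16 − 12.7973 = 3.2027 bits.

3.20 bits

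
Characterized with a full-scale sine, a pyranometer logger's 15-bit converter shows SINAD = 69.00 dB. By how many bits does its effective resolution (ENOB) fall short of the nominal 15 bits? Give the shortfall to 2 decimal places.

ENOB = (SINAD − 1.76)/6.02 = (69.00 − 1.76)/6.02 = 11.1694 bits.
Shortfall = 15 − 11.1694 = 3.8306 bits.

3.83 bits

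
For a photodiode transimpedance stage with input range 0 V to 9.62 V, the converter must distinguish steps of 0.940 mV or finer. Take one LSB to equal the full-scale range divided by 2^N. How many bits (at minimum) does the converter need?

14 bits

Range is 9.62 V.
Need 2^N ≥ 9.62 V / 0.940 mV = 10230 → N_min = 14.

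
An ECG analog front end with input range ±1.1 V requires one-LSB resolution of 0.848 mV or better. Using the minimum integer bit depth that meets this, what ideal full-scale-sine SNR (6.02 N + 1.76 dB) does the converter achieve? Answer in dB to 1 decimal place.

74.0 dB

Span: 1.1 V − (-1.1 V) = 2.2 V.
Required number of levels: 2.2/0.848 mV = 2594.3; smallest N with 2^N ≥ that is 12.
SNR = 6.02 × 12 + 1.76 = 74.00 dB.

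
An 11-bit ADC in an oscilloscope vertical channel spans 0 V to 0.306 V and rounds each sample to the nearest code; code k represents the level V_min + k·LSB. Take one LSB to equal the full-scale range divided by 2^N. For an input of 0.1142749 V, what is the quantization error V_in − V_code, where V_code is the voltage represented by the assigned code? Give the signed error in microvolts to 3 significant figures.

−26.9 µV

V_FS = 0.306 V. LSB = 0.306 V / 2^11 ≈ 149.4 µV.
(0.1142749 − (0)) / LSB = 0.1142749 × 2048/0.306 = 764.8202. Nearest integer: k = 765.
Reconstructed level: 0 + 765 × 0.306/2048 V = 0.1143017578 V.
V_in − V_code = 0.1142749 − (0.1143017578) = −26.9 µV.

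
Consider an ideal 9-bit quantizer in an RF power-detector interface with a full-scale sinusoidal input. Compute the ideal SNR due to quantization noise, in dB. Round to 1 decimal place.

55.9 dB

Ideal quantization SNR: 6.02 × 9 + 1.76 dB = 55.9 dB.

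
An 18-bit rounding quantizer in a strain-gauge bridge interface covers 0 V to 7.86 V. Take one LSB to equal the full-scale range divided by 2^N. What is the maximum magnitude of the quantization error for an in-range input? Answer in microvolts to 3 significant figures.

Full-scale range = 7.86 V.
LSB = 7.86 V / 2^18 = 29.984 µV.
|e|_max = LSB/2 = 15.0 µV.

15.0 µV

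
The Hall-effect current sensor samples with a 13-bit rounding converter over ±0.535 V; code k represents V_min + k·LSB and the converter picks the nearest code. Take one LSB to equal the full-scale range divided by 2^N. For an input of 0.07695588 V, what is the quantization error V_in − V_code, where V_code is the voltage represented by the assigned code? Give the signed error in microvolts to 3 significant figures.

Full-scale range = 0.535 V − (-0.535 V) = 1.07 V. LSB = 1.07 V / 2^13 ≈ 130.6 µV.
Position in LSBs: (0.07695588 − (-0.535)) × 8192/1.07 = 4685.1800; rounding gives k = 4685.
Reconstructed level: -0.535 + 4685 × 1.07/8192 V = 0.07693237305 V.
e = 0.07695588 − (0.07693237305) = +23.5 µV.

+23.5 µV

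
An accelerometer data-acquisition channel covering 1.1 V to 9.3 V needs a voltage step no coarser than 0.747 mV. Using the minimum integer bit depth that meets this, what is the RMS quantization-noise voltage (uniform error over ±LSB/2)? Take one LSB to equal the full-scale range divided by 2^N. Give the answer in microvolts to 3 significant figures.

144 µV

Full-scale range = 9.3 V − (1.1 V) = 8.2 V.
Levels needed ≥ 8.2/0.747 mV = 10980. 2^14 = 16384 suffices, so N_min = 14.
LSB = 8.2 V / 2^14 = 0.50049 mV.
V_rms = LSB/√12 = 144 µV.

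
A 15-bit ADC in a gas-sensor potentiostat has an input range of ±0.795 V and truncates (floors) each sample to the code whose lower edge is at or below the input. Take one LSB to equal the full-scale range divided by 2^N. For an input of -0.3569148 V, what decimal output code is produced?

Range = 0.795 − (-0.795) = 1.59 V. LSB = 1.59 V / 2^15 ≈ 48.52 µV.
(V_in − V_min) × 2^15/range = (-0.3569148 − (-0.795)) × 32768/1.59 = 9028.412.
Floor → code = 9028.

9028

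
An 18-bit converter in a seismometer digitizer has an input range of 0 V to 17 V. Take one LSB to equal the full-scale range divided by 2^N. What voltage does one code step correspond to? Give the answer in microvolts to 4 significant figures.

64.85 µV

Span = 17 V.
Number of codes = 2^18 = 262144.
LSB = 17 V / 2^18 = 64.85 µV.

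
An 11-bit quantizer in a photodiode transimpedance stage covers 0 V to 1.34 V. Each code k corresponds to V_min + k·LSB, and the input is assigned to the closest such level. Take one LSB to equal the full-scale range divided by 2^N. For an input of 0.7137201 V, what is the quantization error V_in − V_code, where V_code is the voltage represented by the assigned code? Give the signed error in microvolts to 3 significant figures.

−118 µV

Full-scale range = 1.34 V. LSB = 1.34 V / 2^11 ≈ 0.6543 mV.
Position in LSBs: (0.7137201 − (0)) × 2048/1.34 = 1090.8200; rounding gives k = 1091.
Reconstructed level: 0 + 1091 × 1.34/2048 V = 0.7138378906 V.
e = 0.7137201 − (0.7138378906) = −118 µV.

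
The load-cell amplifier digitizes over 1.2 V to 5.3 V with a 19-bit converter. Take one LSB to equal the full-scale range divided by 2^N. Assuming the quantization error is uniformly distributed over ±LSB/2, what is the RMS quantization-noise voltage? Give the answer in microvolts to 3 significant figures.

The full-scale span is 5.3 − (1.2) = 4.1 V.
Step size = 4.1/524288 V = 7.8201 µV.
σ_q = LSB/√12 = 7.8201 µV/3.4641 = 2.26 µV.

2.26 µV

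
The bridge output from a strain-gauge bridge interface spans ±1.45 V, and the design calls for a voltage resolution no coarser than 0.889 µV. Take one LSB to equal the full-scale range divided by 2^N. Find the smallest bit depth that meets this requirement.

22 bits

Range = 1.45 − (-1.45) = 2.9 V.
Required number of levels: 2.9/0.889 µV = 3.2621e6; smallest N with 2^N ≥ that is 22.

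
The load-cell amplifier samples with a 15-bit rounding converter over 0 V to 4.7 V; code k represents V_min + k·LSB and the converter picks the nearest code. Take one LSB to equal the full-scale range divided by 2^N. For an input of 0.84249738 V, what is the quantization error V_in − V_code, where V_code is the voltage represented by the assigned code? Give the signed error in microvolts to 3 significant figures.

−25.8 µV

V_FS = 4.7 V. LSB = 4.7 V / 2^15 ≈ 143.4 µV.
(V_in − V_min)/LSB = (0.84249738 − (0)) × 32768/4.7 = 5873.8200 → nearest code k = 5874.
V_code = V_min + k × range/2^15 = 0 + 5874 × 4.7/32768 = 0.84252319336 V.
e = 0.84249738 − (0.84252319336) = −25.8 µV.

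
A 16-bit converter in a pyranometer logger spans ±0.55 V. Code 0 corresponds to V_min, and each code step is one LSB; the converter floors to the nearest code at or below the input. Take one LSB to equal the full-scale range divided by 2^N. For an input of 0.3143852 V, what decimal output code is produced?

51498

Range = 0.55 − (-0.55) = 1.1 V. LSB = 1.1 V / 2^16 ≈ 16.78 µV.
(V_in − V_min) × 2^16/range = (0.3143852 − (-0.55)) × 65536/1.1 = 51498.499.
Floor → code = 51498.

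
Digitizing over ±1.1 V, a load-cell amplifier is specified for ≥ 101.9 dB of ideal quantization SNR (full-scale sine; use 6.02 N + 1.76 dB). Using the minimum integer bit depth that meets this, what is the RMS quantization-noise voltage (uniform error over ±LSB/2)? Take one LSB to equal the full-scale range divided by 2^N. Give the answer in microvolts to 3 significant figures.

4.85 µV

Range = 1.1 − (-1.1) = 2.2 V.
Required N = ⌈(101.9 − 1.76)/6.02⌉ = ⌈16.635⌉ = 17.
LSB = 2.2 V ÷ 2^17 = 2.2/131072 V = 16.785 µV.
RMS noise = LSB/√12 = 4.85 µV.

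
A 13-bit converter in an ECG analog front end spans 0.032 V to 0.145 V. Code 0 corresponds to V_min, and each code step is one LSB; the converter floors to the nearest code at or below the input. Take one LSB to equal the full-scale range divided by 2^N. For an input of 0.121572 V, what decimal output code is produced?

Range = 0.145 − (0.032) = 0.113 V. LSB = 0.113 V / 2^13 ≈ 13.79 µV.
(V_in − V_min) × 2^13/range = (0.121572 − (0.032)) × 8192/0.113 = 6493.574.
Floor → code = 6493.

6493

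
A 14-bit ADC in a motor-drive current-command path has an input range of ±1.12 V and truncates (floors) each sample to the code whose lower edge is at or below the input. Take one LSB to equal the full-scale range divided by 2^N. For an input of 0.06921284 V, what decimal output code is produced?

Full-scale range = 1.12 V − (-1.12 V) = 2.24 V. LSB = 2.24 V / 2^14 ≈ 136.7 µV.
code = ⌊(V_in − V_min)/LSB⌋ = ⌊(V_in − V_min) × 2^14 / range⌋
     = ⌊(0.06921284 − (-1.12)) × 16384 / 2.24⌋ = ⌊1.18921284 × 16384/2.24⌋
     = ⌊8698.242⌋ = 8698.

8698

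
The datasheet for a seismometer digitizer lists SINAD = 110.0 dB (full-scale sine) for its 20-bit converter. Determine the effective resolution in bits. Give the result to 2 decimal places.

ENOB = (110.0 − 1.76)/6.02 = 17.9801 bits.

17.98 bits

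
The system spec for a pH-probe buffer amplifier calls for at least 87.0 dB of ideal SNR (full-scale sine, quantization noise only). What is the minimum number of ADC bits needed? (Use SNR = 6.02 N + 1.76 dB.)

N ≥ (87.0 − 1.76)/6.02 = 14.159 → N_min = 15.

15 bits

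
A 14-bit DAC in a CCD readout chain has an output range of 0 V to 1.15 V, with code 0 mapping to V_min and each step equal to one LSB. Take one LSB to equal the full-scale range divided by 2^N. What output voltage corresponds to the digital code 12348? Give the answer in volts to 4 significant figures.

0.8667 V

Span = 1.15 V. LSB = 1.15 V / 2^14.
V_out = 0 + 12348 × (1.15/16384) V
      = 0 + 0.866711 = 0.866711 V.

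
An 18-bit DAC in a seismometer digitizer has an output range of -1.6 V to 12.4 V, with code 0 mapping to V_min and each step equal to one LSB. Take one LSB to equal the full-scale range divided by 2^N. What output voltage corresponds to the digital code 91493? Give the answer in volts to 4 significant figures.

The full-scale span is 12.4 − (-1.6) = 14 V. LSB = 14 V / 2^18.
V_out = V_min + code × LSB = -1.6 V + 91493 × 14 V / 262144
      = -1.6 V + 4.88625 V = 3.28625 V.

3.286 V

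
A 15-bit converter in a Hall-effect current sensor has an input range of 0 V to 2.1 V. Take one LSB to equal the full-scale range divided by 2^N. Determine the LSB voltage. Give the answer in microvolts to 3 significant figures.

V_FS = 2.1 V.
2^15 = 32768 levels.
LSB = 2.1 V ÷ 2^15 = 2.1/32768 V = 64.1 µV.

64.1 µV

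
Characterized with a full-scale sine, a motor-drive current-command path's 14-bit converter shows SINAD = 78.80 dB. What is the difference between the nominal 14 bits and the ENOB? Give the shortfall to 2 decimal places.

1.20 bits

Effective bits = (78.80 − 1.76)/6.02 = 12.7973.
Shortfall = 14 − 12.7973 = 1.2027 bits.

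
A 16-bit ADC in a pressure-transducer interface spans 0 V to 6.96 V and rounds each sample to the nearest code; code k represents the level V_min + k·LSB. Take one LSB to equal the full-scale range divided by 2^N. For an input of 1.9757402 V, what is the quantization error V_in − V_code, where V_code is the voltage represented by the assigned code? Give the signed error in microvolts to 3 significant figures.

−26.4 µV

Range is 6.96 V. LSB = 6.96 V / 2^16 ≈ 106.2 µV.
Position in LSBs: (1.9757402 − (0)) × 65536/6.96 = 18603.7514; rounding gives k = 18604.
Reconstructed level: 0 + 18604 × 6.96/65536 V = 1.9757666016 V.
e = 1.9757402 − (1.9757666016) = −26.4 µV.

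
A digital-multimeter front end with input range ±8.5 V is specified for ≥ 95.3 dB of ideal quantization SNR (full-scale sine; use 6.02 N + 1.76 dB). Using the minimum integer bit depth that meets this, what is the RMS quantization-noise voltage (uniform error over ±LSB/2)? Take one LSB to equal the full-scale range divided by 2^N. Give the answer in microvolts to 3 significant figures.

Range = 8.5 − (-8.5) = 17 V.
6.02 N + 1.76 ≥ 95.3 gives N ≥ 15.538, so the minimum integer is 16.
One LSB is 17 V / 65536 = 259.40 µV.
V_rms = LSB/√12 = 74.9 µV.

74.9 µV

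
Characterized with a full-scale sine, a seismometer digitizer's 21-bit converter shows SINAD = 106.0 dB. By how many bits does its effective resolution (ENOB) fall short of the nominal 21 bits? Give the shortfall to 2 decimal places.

N_eff = (106.0 − 1.76)/6.02 = 17.3156 bits.
Shortfall = 21 − 17.3156 = 3.6844 bits.

3.68 bits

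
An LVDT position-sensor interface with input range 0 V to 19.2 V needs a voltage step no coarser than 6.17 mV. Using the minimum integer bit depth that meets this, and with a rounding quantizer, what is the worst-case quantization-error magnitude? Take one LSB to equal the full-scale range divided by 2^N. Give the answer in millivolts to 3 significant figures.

2.34 mV

V_FS = 19.2 V.
19.2 V / 6.17 mV = 3112. Since 2^11 = 2048 and 2^12 = 4096, N = 12.
LSB = 19.2 V / 2^12 = 4.6875 mV.
Max error for round-to-nearest is LSB/2 = 2.34 mV.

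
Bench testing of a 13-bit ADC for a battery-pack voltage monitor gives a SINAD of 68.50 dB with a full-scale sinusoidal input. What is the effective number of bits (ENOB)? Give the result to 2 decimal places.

(68.50 − 1.76) / 6.02 = 66.74/6.02 = 11.0864 effective bits.

11.09 bits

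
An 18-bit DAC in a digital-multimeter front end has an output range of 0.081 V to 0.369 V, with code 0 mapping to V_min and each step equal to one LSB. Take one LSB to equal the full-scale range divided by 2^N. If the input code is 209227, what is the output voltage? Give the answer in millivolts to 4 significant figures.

310.9 mV

The full-scale span is 0.369 − (0.081) = 0.288 V. LSB = 0.288 V / 2^18.
V_out = 0.081 + 209227 × (0.288/262144) V
      = 0.081 + 0.229864 = 0.310864 V.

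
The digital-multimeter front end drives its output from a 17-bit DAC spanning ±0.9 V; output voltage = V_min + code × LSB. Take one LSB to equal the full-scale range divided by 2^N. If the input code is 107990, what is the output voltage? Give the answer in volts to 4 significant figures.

0.5830 V

Span: 0.9 V − (-0.9 V) = 1.8 V. LSB = 1.8 V / 2^17.
V_out = -0.9 + 107990 × (1.8/131072) V
      = -0.9 + 1.48302 = 0.583017 V.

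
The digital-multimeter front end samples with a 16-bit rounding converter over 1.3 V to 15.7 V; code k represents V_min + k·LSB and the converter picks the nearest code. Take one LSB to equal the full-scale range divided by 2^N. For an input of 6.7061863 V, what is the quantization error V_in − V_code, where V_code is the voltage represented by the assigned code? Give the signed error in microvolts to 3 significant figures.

Range = 15.7 − (1.3) = 14.4 V. LSB = 14.4 V / 2^16 ≈ 219.7 µV.
(V_in − V_min)/LSB = (6.7061863 − (1.3)) × 65536/14.4 = 24604.1545 → nearest code k = 24604.
V_code = V_min + k × range/2^16 = 1.3 + 24604 × 14.4/65536 = 6.7061523438 V.
V_in − V_code = 6.7061863 − (6.7061523438) = +34.0 µV.

+34.0 µV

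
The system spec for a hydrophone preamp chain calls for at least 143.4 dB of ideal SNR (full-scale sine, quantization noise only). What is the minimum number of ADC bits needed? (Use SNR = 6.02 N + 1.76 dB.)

6.02 N + 1.76 ≥ 143.4 gives N ≥ 23.528, so the minimum integer is 24.

24 bits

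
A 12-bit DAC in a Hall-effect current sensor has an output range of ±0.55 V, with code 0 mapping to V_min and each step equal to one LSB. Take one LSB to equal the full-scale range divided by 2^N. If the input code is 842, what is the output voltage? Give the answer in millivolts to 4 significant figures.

Span: 0.55 V − (-0.55 V) = 1.1 V. LSB = 1.1 V / 2^12.
Output = V_min + (842/4096) × range = -0.55 + 0.205566 × 1.1 V
      = -0.55 V + 0.226123 V = -0.323877 V.

-323.9 mV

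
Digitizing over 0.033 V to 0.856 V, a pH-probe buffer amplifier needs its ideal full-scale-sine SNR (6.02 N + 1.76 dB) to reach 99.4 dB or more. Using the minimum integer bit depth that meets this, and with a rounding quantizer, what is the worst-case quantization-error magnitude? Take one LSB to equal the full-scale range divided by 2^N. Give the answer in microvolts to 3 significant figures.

3.14 µV

Full-scale range = 0.856 V − (0.033 V) = 0.823 V.
Solving 6.02 N ≥ 99.4 − 1.76: N ≥ 16.219. Round up → N = 17.
LSB = 0.823 V / 2^17 = 6.2790 µV.
Max error for round-to-nearest is LSB/2 = 3.14 µV.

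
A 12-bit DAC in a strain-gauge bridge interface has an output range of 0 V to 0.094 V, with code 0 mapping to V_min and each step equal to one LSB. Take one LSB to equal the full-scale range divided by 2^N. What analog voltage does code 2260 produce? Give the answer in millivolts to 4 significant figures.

Full-scale range = 0.094 V. LSB = 0.094 V / 2^12.
V_out = V_min + code × LSB = 0 V + 2260 × 0.094 V / 4096
      = 0 + 0.0518652 = 0.0518652 V.

51.87 mV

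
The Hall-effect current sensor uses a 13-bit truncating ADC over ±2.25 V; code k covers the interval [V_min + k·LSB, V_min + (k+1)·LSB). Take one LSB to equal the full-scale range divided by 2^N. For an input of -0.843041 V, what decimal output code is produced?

2561

Span: 2.25 V − (-2.25 V) = 4.5 V. LSB = 4.5 V / 2^13 ≈ 0.5493 mV.
V_in − V_min = -0.843041 − (-2.25) = 1.406959 V.
Divide by LSB: 1.406959 × 8192/4.5 = 2561.2907.
Truncating gives code 2561.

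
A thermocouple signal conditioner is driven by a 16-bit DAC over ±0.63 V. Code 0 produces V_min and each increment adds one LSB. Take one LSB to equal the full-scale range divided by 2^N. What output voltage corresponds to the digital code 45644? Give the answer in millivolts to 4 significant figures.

The full-scale span is 0.63 − (-0.63) = 1.26 V. LSB = 1.26 V / 2^16.
V_out = -0.63 + 45644 × (1.26/65536) V
      = -0.63 + 0.877555 = 0.247555 V.

247.6 mV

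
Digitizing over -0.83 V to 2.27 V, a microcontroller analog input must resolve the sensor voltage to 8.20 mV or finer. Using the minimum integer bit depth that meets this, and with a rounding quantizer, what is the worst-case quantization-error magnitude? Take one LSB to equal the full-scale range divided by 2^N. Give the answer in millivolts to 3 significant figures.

Full-scale range = 2.27 V − (-0.83 V) = 3.1 V.
Need 2^N ≥ 3.1 V / 8.20 mV = 378.0 → N_min = 9.
LSB = 3.1 V / 2^9 = 6.0547 mV.
Half an LSB is 3.03 mV.

3.03 mV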